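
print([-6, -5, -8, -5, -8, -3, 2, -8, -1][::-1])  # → [-1, -8, 2, -3, -8, -5, -8, -5, -6]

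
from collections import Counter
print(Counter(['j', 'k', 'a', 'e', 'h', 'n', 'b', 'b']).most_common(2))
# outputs [('b', 2), ('j', 1)]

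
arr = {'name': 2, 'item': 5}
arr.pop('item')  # 5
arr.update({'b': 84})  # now {'name': 2, 'b': 84}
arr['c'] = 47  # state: {'name': 2, 'b': 84, 'c': 47}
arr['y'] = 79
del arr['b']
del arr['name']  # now {'c': 47, 'y': 79}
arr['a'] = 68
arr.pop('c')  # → 47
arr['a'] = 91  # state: {'y': 79, 'a': 91}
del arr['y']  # {'a': 91}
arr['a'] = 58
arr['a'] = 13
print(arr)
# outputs {'a': 13}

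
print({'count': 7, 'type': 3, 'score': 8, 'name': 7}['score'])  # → 8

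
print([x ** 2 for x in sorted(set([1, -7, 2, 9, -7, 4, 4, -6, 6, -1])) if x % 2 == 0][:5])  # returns [36, 4, 16, 36]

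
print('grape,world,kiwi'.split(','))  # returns ['grape', 'world', 'kiwi']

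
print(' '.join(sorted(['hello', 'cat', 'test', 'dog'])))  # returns cat dog hello test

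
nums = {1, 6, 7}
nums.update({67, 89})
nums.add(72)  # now {1, 6, 7, 67, 72, 89}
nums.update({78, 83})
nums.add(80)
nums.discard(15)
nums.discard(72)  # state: {1, 6, 7, 67, 78, 80, 83, 89}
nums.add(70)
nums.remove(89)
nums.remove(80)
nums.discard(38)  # {1, 6, 7, 67, 70, 78, 83}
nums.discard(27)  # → {1, 6, 7, 67, 70, 78, 83}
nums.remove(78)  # {1, 6, 7, 67, 70, 83}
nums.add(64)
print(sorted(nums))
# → [1, 6, 7, 64, 67, 70, 83]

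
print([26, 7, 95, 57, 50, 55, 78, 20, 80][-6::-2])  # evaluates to [57, 7]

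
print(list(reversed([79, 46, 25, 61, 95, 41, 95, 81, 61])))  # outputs [61, 81, 95, 41, 95, 61, 25, 46, 79]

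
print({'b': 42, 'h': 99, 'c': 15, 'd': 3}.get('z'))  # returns None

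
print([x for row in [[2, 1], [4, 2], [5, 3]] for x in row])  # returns [2, 1, 4, 2, 5, 3]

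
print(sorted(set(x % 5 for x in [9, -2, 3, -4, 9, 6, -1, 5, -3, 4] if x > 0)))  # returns [0, 1, 3, 4]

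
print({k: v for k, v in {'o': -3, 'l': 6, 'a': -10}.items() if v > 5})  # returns {'l': 6}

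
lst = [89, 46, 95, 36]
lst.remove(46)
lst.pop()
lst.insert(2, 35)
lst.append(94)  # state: [89, 95, 35, 94]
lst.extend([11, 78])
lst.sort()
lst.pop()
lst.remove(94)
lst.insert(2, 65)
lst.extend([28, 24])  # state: [11, 35, 65, 78, 89, 28, 24]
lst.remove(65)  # [11, 35, 78, 89, 28, 24]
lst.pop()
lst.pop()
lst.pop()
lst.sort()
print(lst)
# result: [11, 35, 78]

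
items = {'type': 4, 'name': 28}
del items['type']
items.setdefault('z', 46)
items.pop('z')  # 46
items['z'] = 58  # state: {'name': 28, 'z': 58}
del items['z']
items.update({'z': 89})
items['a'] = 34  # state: {'name': 28, 'z': 89, 'a': 34}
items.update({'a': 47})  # {'name': 28, 'z': 89, 'a': 47}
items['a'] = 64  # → {'name': 28, 'z': 89, 'a': 64}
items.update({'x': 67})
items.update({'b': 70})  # {'name': 28, 'z': 89, 'a': 64, 'x': 67, 'b': 70}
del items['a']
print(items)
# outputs {'name': 28, 'z': 89, 'x': 67, 'b': 70}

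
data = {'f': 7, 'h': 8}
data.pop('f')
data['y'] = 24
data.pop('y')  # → 24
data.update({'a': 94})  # {'h': 8, 'a': 94}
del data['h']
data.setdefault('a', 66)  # 94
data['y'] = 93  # {'a': 94, 'y': 93}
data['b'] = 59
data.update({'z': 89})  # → {'a': 94, 'y': 93, 'b': 59, 'z': 89}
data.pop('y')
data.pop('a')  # 94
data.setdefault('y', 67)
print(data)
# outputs {'b': 59, 'z': 89, 'y': 67}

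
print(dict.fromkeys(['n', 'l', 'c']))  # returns {'n': None, 'l': None, 'c': None}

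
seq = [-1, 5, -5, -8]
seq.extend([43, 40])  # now [-1, 5, -5, -8, 43, 40]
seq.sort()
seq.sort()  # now [-8, -5, -1, 5, 40, 43]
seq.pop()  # 43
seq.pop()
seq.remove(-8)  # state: [-5, -1, 5]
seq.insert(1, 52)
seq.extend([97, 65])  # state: [-5, 52, -1, 5, 97, 65]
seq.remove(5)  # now [-5, 52, -1, 97, 65]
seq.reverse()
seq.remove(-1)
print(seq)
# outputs [65, 97, 52, -5]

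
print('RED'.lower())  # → red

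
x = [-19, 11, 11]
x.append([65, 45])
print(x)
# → [-19, 11, 11, [65, 45]]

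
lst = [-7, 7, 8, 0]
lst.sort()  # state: [-7, 0, 7, 8]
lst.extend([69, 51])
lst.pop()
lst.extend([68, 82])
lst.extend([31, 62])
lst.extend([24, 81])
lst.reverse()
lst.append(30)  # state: [81, 24, 62, 31, 82, 68, 69, 8, 7, 0, -7, 30]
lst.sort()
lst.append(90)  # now [-7, 0, 7, 8, 24, 30, 31, 62, 68, 69, 81, 82, 90]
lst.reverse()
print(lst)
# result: [90, 82, 81, 69, 68, 62, 31, 30, 24, 8, 7, 0, -7]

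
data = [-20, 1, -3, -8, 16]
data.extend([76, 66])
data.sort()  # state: [-20, -8, -3, 1, 16, 66, 76]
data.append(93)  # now [-20, -8, -3, 1, 16, 66, 76, 93]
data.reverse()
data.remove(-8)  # [93, 76, 66, 16, 1, -3, -20]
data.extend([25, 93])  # [93, 76, 66, 16, 1, -3, -20, 25, 93]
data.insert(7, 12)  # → [93, 76, 66, 16, 1, -3, -20, 12, 25, 93]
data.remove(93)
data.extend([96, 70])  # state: [76, 66, 16, 1, -3, -20, 12, 25, 93, 96, 70]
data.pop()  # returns 70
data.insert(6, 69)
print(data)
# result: [76, 66, 16, 1, -3, -20, 69, 12, 25, 93, 96]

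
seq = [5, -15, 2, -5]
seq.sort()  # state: [-15, -5, 2, 5]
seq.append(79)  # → [-15, -5, 2, 5, 79]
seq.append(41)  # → [-15, -5, 2, 5, 79, 41]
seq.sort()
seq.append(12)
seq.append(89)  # [-15, -5, 2, 5, 41, 79, 12, 89]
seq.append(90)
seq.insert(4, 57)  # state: [-15, -5, 2, 5, 57, 41, 79, 12, 89, 90]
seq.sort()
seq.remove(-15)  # [-5, 2, 5, 12, 41, 57, 79, 89, 90]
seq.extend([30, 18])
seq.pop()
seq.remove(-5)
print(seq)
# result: [2, 5, 12, 41, 57, 79, 89, 90, 30]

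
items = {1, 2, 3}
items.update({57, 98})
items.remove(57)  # {1, 2, 3, 98}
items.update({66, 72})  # {1, 2, 3, 66, 72, 98}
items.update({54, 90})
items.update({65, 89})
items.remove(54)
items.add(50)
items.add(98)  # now {1, 2, 3, 50, 65, 66, 72, 89, 90, 98}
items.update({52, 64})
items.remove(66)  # {1, 2, 3, 50, 52, 64, 65, 72, 89, 90, 98}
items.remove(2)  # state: {1, 3, 50, 52, 64, 65, 72, 89, 90, 98}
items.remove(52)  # {1, 3, 50, 64, 65, 72, 89, 90, 98}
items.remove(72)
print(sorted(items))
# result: [1, 3, 50, 64, 65, 89, 90, 98]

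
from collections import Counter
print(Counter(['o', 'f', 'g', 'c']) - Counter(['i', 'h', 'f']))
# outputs Counter({'o': 1, 'g': 1, 'c': 1})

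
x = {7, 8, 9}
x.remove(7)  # {8, 9}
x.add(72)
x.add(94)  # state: {8, 9, 72, 94}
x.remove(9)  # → {8, 72, 94}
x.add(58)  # {8, 58, 72, 94}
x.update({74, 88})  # {8, 58, 72, 74, 88, 94}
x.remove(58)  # {8, 72, 74, 88, 94}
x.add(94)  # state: {8, 72, 74, 88, 94}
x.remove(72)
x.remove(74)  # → {8, 88, 94}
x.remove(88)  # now {8, 94}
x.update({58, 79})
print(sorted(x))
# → [8, 58, 79, 94]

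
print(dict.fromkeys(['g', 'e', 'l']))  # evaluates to {'g': None, 'e': None, 'l': None}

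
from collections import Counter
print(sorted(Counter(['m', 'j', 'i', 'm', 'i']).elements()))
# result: ['i', 'i', 'j', 'm', 'm']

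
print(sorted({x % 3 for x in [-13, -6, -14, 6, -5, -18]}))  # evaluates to [0, 1, 2]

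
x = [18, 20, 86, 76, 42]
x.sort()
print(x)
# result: [18, 20, 42, 76, 86]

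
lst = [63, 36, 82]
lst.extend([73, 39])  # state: [63, 36, 82, 73, 39]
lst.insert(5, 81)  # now [63, 36, 82, 73, 39, 81]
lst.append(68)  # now [63, 36, 82, 73, 39, 81, 68]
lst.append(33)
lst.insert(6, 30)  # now [63, 36, 82, 73, 39, 81, 30, 68, 33]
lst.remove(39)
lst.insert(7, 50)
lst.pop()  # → 33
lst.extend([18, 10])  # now [63, 36, 82, 73, 81, 30, 68, 50, 18, 10]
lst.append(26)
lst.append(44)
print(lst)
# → [63, 36, 82, 73, 81, 30, 68, 50, 18, 10, 26, 44]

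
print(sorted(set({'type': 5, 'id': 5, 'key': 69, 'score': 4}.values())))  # [4, 5, 69]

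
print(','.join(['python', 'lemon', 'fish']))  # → python,lemon,fish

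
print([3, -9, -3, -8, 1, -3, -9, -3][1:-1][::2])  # [-9, -8, -3]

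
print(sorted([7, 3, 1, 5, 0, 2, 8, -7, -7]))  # [-7, -7, 0, 1, 2, 3, 5, 7, 8]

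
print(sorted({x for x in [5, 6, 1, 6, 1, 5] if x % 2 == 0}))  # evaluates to [6]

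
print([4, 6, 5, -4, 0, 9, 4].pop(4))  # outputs 0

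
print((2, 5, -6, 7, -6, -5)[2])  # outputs -6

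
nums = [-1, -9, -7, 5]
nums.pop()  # 5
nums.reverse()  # [-7, -9, -1]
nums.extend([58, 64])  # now [-7, -9, -1, 58, 64]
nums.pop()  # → 64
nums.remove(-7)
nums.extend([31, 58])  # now [-9, -1, 58, 31, 58]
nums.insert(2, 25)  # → [-9, -1, 25, 58, 31, 58]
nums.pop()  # 58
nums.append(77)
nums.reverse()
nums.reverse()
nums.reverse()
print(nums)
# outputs [77, 31, 58, 25, -1, -9]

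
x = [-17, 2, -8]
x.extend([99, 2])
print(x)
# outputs [-17, 2, -8, 99, 2]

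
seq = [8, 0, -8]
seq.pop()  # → -8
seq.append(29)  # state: [8, 0, 29]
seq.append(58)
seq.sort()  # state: [0, 8, 29, 58]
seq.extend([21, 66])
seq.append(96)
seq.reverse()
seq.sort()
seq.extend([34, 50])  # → [0, 8, 21, 29, 58, 66, 96, 34, 50]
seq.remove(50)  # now [0, 8, 21, 29, 58, 66, 96, 34]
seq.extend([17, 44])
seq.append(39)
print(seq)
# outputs [0, 8, 21, 29, 58, 66, 96, 34, 17, 44, 39]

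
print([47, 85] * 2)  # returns [47, 85, 47, 85]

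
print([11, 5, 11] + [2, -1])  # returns [11, 5, 11, 2, -1]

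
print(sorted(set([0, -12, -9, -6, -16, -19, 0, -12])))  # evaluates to [-19, -16, -12, -9, -6, 0]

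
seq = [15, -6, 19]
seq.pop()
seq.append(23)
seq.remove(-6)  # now [15, 23]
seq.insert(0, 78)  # [78, 15, 23]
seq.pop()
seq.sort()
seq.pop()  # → 78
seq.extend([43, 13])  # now [15, 43, 13]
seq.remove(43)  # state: [15, 13]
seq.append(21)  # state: [15, 13, 21]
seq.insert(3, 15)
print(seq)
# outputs [15, 13, 21, 15]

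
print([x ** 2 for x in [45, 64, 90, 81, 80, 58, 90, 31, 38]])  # [2025, 4096, 8100, 6561, 6400, 3364, 8100, 961, 1444]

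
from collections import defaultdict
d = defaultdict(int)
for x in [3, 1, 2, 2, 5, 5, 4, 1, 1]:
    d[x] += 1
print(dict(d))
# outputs {3: 1, 1: 3, 2: 2, 5: 2, 4: 1}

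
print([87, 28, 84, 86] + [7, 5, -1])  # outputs [87, 28, 84, 86, 7, 5, -1]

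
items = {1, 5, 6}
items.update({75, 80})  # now {1, 5, 6, 75, 80}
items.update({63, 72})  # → {1, 5, 6, 63, 72, 75, 80}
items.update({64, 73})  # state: {1, 5, 6, 63, 64, 72, 73, 75, 80}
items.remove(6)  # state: {1, 5, 63, 64, 72, 73, 75, 80}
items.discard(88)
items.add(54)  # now {1, 5, 54, 63, 64, 72, 73, 75, 80}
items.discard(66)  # {1, 5, 54, 63, 64, 72, 73, 75, 80}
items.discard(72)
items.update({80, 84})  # {1, 5, 54, 63, 64, 73, 75, 80, 84}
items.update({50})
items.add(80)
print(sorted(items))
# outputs [1, 5, 50, 54, 63, 64, 73, 75, 80, 84]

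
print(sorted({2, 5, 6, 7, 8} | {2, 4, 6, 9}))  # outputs [2, 4, 5, 6, 7, 8, 9]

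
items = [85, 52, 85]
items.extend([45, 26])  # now [85, 52, 85, 45, 26]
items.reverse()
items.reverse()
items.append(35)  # [85, 52, 85, 45, 26, 35]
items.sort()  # [26, 35, 45, 52, 85, 85]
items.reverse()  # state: [85, 85, 52, 45, 35, 26]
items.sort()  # [26, 35, 45, 52, 85, 85]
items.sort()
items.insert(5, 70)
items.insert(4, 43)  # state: [26, 35, 45, 52, 43, 85, 70, 85]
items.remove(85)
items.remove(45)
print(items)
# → [26, 35, 52, 43, 70, 85]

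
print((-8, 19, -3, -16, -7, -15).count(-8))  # 1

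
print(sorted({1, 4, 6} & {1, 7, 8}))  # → [1]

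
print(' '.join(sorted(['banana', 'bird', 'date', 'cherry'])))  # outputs banana bird cherry date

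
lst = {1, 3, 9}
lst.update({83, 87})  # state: {1, 3, 9, 83, 87}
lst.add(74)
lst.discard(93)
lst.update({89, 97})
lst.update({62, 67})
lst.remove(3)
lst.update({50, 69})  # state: {1, 9, 50, 62, 67, 69, 74, 83, 87, 89, 97}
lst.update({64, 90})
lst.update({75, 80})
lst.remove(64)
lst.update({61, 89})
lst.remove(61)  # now {1, 9, 50, 62, 67, 69, 74, 75, 80, 83, 87, 89, 90, 97}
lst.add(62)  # {1, 9, 50, 62, 67, 69, 74, 75, 80, 83, 87, 89, 90, 97}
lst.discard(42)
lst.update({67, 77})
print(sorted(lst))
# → [1, 9, 50, 62, 67, 69, 74, 75, 77, 80, 83, 87, 89, 90, 97]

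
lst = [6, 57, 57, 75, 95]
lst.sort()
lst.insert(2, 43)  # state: [6, 57, 43, 57, 75, 95]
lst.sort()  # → [6, 43, 57, 57, 75, 95]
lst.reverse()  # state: [95, 75, 57, 57, 43, 6]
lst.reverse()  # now [6, 43, 57, 57, 75, 95]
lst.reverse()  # [95, 75, 57, 57, 43, 6]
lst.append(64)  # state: [95, 75, 57, 57, 43, 6, 64]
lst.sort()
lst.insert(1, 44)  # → [6, 44, 43, 57, 57, 64, 75, 95]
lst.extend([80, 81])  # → [6, 44, 43, 57, 57, 64, 75, 95, 80, 81]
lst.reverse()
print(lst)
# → [81, 80, 95, 75, 64, 57, 57, 43, 44, 6]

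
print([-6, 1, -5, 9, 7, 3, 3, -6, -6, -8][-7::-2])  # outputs [9, 1]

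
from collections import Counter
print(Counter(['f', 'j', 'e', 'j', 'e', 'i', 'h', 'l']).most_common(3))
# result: [('j', 2), ('e', 2), ('f', 1)]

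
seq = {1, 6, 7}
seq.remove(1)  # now {6, 7}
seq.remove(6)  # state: {7}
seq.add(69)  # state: {7, 69}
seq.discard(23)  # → {7, 69}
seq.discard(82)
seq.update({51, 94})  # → {7, 51, 69, 94}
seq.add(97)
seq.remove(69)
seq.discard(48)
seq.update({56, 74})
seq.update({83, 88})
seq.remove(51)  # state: {7, 56, 74, 83, 88, 94, 97}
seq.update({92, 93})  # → {7, 56, 74, 83, 88, 92, 93, 94, 97}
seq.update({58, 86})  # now {7, 56, 58, 74, 83, 86, 88, 92, 93, 94, 97}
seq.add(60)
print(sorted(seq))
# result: [7, 56, 58, 60, 74, 83, 86, 88, 92, 93, 94, 97]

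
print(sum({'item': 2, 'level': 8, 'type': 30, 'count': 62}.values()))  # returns 102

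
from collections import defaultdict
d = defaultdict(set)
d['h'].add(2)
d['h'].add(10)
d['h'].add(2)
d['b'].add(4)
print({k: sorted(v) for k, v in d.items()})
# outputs {'h': [2, 10], 'b': [4]}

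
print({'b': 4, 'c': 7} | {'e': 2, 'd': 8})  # {'b': 4, 'c': 7, 'e': 2, 'd': 8}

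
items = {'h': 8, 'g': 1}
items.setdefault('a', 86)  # 86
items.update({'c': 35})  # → {'h': 8, 'g': 1, 'a': 86, 'c': 35}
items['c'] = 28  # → {'h': 8, 'g': 1, 'a': 86, 'c': 28}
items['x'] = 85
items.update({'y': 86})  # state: {'h': 8, 'g': 1, 'a': 86, 'c': 28, 'x': 85, 'y': 86}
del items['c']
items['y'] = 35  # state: {'h': 8, 'g': 1, 'a': 86, 'x': 85, 'y': 35}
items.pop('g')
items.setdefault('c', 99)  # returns 99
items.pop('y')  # 35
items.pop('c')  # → 99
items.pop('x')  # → 85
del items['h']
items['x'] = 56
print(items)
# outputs {'a': 86, 'x': 56}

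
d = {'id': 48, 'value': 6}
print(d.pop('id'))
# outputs 48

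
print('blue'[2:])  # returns ue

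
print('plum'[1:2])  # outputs l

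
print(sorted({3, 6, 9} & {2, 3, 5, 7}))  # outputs [3]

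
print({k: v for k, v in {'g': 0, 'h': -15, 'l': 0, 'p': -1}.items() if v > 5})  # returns {}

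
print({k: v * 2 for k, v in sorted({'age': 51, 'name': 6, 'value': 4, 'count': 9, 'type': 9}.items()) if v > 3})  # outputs {'age': 102, 'count': 18, 'name': 12, 'type': 18, 'value': 8}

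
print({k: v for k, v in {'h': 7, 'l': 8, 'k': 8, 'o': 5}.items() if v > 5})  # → {'h': 7, 'l': 8, 'k': 8}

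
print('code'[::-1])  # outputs edoc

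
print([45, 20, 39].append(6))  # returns None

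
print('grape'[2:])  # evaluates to ape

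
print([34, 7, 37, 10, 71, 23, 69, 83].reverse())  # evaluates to None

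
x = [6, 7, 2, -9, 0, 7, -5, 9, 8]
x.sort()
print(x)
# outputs [-9, -5, 0, 2, 6, 7, 7, 8, 9]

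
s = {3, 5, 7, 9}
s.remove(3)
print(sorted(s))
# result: [5, 7, 9]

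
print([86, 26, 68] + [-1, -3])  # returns [86, 26, 68, -1, -3]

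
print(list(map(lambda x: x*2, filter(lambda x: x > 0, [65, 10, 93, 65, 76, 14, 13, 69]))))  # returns [130, 20, 186, 130, 152, 28, 26, 138]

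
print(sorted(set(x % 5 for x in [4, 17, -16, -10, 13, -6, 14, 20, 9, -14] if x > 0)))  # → [0, 2, 3, 4]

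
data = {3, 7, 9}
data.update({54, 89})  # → {3, 7, 9, 54, 89}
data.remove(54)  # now {3, 7, 9, 89}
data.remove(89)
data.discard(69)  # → {3, 7, 9}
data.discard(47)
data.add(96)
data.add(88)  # {3, 7, 9, 88, 96}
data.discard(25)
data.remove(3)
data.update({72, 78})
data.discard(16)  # {7, 9, 72, 78, 88, 96}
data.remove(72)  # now {7, 9, 78, 88, 96}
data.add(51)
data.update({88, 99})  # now {7, 9, 51, 78, 88, 96, 99}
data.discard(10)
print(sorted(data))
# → [7, 9, 51, 78, 88, 96, 99]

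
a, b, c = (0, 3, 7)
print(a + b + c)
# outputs 10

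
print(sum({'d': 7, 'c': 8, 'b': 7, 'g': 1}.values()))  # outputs 23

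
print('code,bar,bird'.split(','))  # ['code', 'bar', 'bird']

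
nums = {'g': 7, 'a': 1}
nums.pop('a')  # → 1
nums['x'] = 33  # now {'g': 7, 'x': 33}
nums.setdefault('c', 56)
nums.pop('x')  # 33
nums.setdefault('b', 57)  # 57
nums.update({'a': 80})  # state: {'g': 7, 'c': 56, 'b': 57, 'a': 80}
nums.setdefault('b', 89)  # 57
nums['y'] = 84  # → {'g': 7, 'c': 56, 'b': 57, 'a': 80, 'y': 84}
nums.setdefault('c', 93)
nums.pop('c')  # 56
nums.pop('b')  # 57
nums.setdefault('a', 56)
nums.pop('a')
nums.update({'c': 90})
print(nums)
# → {'g': 7, 'y': 84, 'c': 90}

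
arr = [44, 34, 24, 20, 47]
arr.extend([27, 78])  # [44, 34, 24, 20, 47, 27, 78]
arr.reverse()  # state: [78, 27, 47, 20, 24, 34, 44]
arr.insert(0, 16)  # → [16, 78, 27, 47, 20, 24, 34, 44]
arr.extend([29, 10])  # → [16, 78, 27, 47, 20, 24, 34, 44, 29, 10]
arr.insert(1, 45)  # [16, 45, 78, 27, 47, 20, 24, 34, 44, 29, 10]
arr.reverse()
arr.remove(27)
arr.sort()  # [10, 16, 20, 24, 29, 34, 44, 45, 47, 78]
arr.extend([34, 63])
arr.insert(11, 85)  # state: [10, 16, 20, 24, 29, 34, 44, 45, 47, 78, 34, 85, 63]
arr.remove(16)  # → [10, 20, 24, 29, 34, 44, 45, 47, 78, 34, 85, 63]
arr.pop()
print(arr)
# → [10, 20, 24, 29, 34, 44, 45, 47, 78, 34, 85]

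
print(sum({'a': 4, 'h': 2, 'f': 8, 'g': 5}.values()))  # 19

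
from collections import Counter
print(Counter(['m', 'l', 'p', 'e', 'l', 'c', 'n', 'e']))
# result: Counter({'l': 2, 'e': 2, 'm': 1, 'p': 1, 'c': 1, 'n': 1})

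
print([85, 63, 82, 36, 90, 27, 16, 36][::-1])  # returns [36, 16, 27, 90, 36, 82, 63, 85]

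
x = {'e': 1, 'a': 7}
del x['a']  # {'e': 1}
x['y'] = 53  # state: {'e': 1, 'y': 53}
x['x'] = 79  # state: {'e': 1, 'y': 53, 'x': 79}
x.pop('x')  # 79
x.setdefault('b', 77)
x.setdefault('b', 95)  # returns 77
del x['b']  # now {'e': 1, 'y': 53}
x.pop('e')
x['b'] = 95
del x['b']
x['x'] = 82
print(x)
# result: {'y': 53, 'x': 82}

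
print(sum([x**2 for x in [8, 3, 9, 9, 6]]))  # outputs 271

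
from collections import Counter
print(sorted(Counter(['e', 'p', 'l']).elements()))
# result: ['e', 'l', 'p']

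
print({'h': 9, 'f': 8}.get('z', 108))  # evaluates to 108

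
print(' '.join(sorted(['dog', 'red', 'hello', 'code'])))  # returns code dog hello red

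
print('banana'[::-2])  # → aaa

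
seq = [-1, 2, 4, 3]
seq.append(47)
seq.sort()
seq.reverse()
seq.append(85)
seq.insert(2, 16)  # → [47, 4, 16, 3, 2, -1, 85]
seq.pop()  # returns 85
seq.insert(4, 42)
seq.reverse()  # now [-1, 2, 42, 3, 16, 4, 47]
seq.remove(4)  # [-1, 2, 42, 3, 16, 47]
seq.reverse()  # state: [47, 16, 3, 42, 2, -1]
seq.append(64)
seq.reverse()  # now [64, -1, 2, 42, 3, 16, 47]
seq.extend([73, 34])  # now [64, -1, 2, 42, 3, 16, 47, 73, 34]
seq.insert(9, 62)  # [64, -1, 2, 42, 3, 16, 47, 73, 34, 62]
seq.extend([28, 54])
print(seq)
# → [64, -1, 2, 42, 3, 16, 47, 73, 34, 62, 28, 54]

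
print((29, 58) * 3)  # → (29, 58, 29, 58, 29, 58)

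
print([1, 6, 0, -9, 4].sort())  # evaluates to None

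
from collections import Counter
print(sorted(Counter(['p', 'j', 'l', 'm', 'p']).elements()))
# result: ['j', 'l', 'm', 'p', 'p']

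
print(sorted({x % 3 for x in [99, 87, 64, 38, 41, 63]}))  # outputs [0, 1, 2]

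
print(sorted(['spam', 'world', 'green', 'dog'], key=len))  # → ['dog', 'spam', 'world', 'green']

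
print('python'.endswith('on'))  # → True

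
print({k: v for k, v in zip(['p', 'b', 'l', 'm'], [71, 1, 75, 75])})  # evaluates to {'p': 71, 'b': 1, 'l': 75, 'm': 75}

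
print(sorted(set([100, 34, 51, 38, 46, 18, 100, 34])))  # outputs [18, 34, 38, 46, 51, 100]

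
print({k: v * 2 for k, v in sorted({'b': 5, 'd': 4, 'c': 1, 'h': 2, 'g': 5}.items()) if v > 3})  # {'b': 10, 'd': 8, 'g': 10}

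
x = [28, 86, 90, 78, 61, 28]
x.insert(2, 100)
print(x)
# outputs [28, 86, 100, 90, 78, 61, 28]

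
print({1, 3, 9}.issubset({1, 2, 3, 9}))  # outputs True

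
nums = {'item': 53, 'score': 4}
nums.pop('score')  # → 4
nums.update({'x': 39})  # {'item': 53, 'x': 39}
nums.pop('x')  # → 39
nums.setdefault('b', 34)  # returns 34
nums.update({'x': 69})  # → {'item': 53, 'b': 34, 'x': 69}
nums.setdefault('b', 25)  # 34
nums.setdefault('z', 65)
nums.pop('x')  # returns 69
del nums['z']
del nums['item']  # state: {'b': 34}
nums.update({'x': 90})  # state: {'b': 34, 'x': 90}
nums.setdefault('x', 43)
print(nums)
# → {'b': 34, 'x': 90}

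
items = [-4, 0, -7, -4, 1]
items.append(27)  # [-4, 0, -7, -4, 1, 27]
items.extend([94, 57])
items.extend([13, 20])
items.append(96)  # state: [-4, 0, -7, -4, 1, 27, 94, 57, 13, 20, 96]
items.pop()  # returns 96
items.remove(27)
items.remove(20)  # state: [-4, 0, -7, -4, 1, 94, 57, 13]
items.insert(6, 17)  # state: [-4, 0, -7, -4, 1, 94, 17, 57, 13]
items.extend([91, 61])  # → [-4, 0, -7, -4, 1, 94, 17, 57, 13, 91, 61]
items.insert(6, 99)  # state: [-4, 0, -7, -4, 1, 94, 99, 17, 57, 13, 91, 61]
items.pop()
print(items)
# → [-4, 0, -7, -4, 1, 94, 99, 17, 57, 13, 91]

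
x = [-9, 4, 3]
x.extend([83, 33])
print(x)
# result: [-9, 4, 3, 83, 33]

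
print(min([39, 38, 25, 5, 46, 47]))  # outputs 5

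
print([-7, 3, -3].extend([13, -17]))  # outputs None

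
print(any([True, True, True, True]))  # True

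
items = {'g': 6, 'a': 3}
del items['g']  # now {'a': 3}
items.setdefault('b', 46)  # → 46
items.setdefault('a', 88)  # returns 3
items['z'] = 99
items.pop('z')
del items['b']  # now {'a': 3}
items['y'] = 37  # {'a': 3, 'y': 37}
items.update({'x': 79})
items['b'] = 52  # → {'a': 3, 'y': 37, 'x': 79, 'b': 52}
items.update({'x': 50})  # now {'a': 3, 'y': 37, 'x': 50, 'b': 52}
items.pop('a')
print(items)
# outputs {'y': 37, 'x': 50, 'b': 52}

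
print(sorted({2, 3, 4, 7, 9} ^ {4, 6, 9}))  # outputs [2, 3, 6, 7]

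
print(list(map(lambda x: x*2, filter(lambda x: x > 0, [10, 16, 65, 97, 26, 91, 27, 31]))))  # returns [20, 32, 130, 194, 52, 182, 54, 62]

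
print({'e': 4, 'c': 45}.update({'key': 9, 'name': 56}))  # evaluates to None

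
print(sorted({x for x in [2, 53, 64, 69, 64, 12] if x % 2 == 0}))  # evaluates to [2, 12, 64]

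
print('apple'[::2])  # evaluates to ape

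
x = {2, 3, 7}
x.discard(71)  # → {2, 3, 7}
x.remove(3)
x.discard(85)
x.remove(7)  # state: {2}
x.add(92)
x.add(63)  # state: {2, 63, 92}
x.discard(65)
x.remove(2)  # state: {63, 92}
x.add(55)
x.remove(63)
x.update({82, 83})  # {55, 82, 83, 92}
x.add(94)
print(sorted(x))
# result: [55, 82, 83, 92, 94]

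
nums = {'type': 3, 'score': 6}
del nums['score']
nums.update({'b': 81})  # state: {'type': 3, 'b': 81}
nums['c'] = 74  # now {'type': 3, 'b': 81, 'c': 74}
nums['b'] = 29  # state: {'type': 3, 'b': 29, 'c': 74}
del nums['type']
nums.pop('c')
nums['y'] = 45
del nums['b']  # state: {'y': 45}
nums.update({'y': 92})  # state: {'y': 92}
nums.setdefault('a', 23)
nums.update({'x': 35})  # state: {'y': 92, 'a': 23, 'x': 35}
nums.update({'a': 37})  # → {'y': 92, 'a': 37, 'x': 35}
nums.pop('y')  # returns 92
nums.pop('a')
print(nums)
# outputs {'x': 35}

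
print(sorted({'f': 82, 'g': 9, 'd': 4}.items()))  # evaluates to [('d', 4), ('f', 82), ('g', 9)]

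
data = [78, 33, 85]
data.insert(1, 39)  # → [78, 39, 33, 85]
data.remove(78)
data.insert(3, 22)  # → [39, 33, 85, 22]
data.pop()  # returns 22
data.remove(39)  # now [33, 85]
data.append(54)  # [33, 85, 54]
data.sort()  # [33, 54, 85]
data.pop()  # 85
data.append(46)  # [33, 54, 46]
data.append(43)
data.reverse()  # [43, 46, 54, 33]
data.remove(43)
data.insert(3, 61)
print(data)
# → [46, 54, 33, 61]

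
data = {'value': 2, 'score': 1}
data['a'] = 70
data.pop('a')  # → 70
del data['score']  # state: {'value': 2}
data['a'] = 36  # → {'value': 2, 'a': 36}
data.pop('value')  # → 2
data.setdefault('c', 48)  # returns 48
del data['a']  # {'c': 48}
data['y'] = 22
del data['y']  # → {'c': 48}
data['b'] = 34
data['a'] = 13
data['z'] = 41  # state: {'c': 48, 'b': 34, 'a': 13, 'z': 41}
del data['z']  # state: {'c': 48, 'b': 34, 'a': 13}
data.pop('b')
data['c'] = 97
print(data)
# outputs {'c': 97, 'a': 13}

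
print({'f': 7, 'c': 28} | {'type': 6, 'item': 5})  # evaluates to {'f': 7, 'c': 28, 'type': 6, 'item': 5}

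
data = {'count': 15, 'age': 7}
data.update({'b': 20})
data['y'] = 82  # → {'count': 15, 'age': 7, 'b': 20, 'y': 82}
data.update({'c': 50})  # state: {'count': 15, 'age': 7, 'b': 20, 'y': 82, 'c': 50}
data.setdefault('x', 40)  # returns 40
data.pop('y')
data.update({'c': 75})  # {'count': 15, 'age': 7, 'b': 20, 'c': 75, 'x': 40}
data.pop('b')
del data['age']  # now {'count': 15, 'c': 75, 'x': 40}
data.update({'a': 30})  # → {'count': 15, 'c': 75, 'x': 40, 'a': 30}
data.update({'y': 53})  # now {'count': 15, 'c': 75, 'x': 40, 'a': 30, 'y': 53}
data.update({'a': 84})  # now {'count': 15, 'c': 75, 'x': 40, 'a': 84, 'y': 53}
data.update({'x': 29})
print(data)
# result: {'count': 15, 'c': 75, 'x': 29, 'a': 84, 'y': 53}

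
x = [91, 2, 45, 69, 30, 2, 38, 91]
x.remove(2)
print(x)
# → [91, 45, 69, 30, 2, 38, 91]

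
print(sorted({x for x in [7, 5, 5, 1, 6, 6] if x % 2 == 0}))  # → [6]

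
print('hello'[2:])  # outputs llo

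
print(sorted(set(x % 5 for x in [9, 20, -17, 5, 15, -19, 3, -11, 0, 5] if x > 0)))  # [0, 3, 4]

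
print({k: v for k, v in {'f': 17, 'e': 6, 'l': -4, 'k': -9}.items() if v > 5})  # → {'f': 17, 'e': 6}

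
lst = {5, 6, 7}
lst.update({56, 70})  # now {5, 6, 7, 56, 70}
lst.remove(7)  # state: {5, 6, 56, 70}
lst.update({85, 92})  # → {5, 6, 56, 70, 85, 92}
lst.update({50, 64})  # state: {5, 6, 50, 56, 64, 70, 85, 92}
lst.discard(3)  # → {5, 6, 50, 56, 64, 70, 85, 92}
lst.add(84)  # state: {5, 6, 50, 56, 64, 70, 84, 85, 92}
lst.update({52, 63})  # {5, 6, 50, 52, 56, 63, 64, 70, 84, 85, 92}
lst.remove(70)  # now {5, 6, 50, 52, 56, 63, 64, 84, 85, 92}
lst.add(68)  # {5, 6, 50, 52, 56, 63, 64, 68, 84, 85, 92}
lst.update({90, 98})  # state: {5, 6, 50, 52, 56, 63, 64, 68, 84, 85, 90, 92, 98}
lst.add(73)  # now {5, 6, 50, 52, 56, 63, 64, 68, 73, 84, 85, 90, 92, 98}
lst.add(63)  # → {5, 6, 50, 52, 56, 63, 64, 68, 73, 84, 85, 90, 92, 98}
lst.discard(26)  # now {5, 6, 50, 52, 56, 63, 64, 68, 73, 84, 85, 90, 92, 98}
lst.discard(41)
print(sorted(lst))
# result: [5, 6, 50, 52, 56, 63, 64, 68, 73, 84, 85, 90, 92, 98]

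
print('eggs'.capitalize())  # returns Eggs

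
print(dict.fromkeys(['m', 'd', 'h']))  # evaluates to {'m': None, 'd': None, 'h': None}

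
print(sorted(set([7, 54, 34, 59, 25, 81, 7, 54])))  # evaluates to [7, 25, 34, 54, 59, 81]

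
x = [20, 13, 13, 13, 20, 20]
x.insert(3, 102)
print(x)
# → [20, 13, 13, 102, 13, 20, 20]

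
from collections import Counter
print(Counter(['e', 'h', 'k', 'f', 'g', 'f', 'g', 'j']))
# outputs Counter({'f': 2, 'g': 2, 'e': 1, 'h': 1, 'k': 1, 'j': 1})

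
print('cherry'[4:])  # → ry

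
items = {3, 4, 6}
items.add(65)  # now {3, 4, 6, 65}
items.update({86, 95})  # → {3, 4, 6, 65, 86, 95}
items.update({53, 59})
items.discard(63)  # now {3, 4, 6, 53, 59, 65, 86, 95}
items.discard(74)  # {3, 4, 6, 53, 59, 65, 86, 95}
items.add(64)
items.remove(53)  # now {3, 4, 6, 59, 64, 65, 86, 95}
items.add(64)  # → {3, 4, 6, 59, 64, 65, 86, 95}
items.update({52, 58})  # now {3, 4, 6, 52, 58, 59, 64, 65, 86, 95}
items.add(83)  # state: {3, 4, 6, 52, 58, 59, 64, 65, 83, 86, 95}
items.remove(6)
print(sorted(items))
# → [3, 4, 52, 58, 59, 64, 65, 83, 86, 95]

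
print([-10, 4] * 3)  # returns [-10, 4, -10, 4, -10, 4]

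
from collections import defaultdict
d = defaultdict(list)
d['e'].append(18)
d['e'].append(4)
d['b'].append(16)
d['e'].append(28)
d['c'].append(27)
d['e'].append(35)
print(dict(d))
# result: {'e': [18, 4, 28, 35], 'b': [16], 'c': [27]}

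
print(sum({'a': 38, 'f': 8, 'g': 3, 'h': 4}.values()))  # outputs 53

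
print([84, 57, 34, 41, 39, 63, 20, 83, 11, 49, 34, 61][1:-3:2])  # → [57, 41, 63, 83]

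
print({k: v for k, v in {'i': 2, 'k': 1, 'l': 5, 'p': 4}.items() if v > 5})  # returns {}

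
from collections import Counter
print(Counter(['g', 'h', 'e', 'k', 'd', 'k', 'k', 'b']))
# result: Counter({'k': 3, 'g': 1, 'h': 1, 'e': 1, 'd': 1, 'b': 1})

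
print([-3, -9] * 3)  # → [-3, -9, -3, -9, -3, -9]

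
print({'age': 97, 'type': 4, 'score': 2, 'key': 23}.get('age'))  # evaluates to 97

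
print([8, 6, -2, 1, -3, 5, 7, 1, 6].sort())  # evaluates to None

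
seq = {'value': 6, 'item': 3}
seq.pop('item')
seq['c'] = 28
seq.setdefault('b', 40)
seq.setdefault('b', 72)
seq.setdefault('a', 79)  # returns 79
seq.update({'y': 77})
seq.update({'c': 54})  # {'value': 6, 'c': 54, 'b': 40, 'a': 79, 'y': 77}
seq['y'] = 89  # {'value': 6, 'c': 54, 'b': 40, 'a': 79, 'y': 89}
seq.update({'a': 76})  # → {'value': 6, 'c': 54, 'b': 40, 'a': 76, 'y': 89}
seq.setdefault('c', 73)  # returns 54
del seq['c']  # {'value': 6, 'b': 40, 'a': 76, 'y': 89}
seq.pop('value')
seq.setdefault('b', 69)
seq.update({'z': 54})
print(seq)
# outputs {'b': 40, 'a': 76, 'y': 89, 'z': 54}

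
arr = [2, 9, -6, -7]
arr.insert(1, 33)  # [2, 33, 9, -6, -7]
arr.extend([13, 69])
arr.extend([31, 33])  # [2, 33, 9, -6, -7, 13, 69, 31, 33]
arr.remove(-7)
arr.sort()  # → [-6, 2, 9, 13, 31, 33, 33, 69]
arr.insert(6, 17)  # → [-6, 2, 9, 13, 31, 33, 17, 33, 69]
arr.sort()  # [-6, 2, 9, 13, 17, 31, 33, 33, 69]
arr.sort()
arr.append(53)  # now [-6, 2, 9, 13, 17, 31, 33, 33, 69, 53]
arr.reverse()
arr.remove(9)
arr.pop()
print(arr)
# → [53, 69, 33, 33, 31, 17, 13, 2]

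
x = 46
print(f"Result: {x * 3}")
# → Result: 138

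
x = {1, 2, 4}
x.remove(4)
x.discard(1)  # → {2}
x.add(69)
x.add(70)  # {2, 69, 70}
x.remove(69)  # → {2, 70}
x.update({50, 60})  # {2, 50, 60, 70}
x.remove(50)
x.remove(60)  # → {2, 70}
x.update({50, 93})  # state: {2, 50, 70, 93}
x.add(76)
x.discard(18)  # {2, 50, 70, 76, 93}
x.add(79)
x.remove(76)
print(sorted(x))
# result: [2, 50, 70, 79, 93]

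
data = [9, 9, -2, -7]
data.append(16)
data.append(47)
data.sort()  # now [-7, -2, 9, 9, 16, 47]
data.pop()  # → 47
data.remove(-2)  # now [-7, 9, 9, 16]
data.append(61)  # [-7, 9, 9, 16, 61]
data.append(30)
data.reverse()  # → [30, 61, 16, 9, 9, -7]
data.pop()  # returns -7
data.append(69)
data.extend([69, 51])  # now [30, 61, 16, 9, 9, 69, 69, 51]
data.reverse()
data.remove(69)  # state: [51, 69, 9, 9, 16, 61, 30]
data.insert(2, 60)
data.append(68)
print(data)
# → [51, 69, 60, 9, 9, 16, 61, 30, 68]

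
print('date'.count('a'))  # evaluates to 1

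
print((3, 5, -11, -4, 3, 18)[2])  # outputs -11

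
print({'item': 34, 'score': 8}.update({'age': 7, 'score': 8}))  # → None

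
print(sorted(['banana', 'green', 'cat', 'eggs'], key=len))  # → ['cat', 'eggs', 'green', 'banana']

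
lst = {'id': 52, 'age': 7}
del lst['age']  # {'id': 52}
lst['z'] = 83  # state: {'id': 52, 'z': 83}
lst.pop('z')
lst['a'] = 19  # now {'id': 52, 'a': 19}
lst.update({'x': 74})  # {'id': 52, 'a': 19, 'x': 74}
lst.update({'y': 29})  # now {'id': 52, 'a': 19, 'x': 74, 'y': 29}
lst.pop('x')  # 74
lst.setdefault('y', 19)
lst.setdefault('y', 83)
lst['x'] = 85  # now {'id': 52, 'a': 19, 'y': 29, 'x': 85}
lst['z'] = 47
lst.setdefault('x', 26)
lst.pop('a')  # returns 19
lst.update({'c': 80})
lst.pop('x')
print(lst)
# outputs {'id': 52, 'y': 29, 'z': 47, 'c': 80}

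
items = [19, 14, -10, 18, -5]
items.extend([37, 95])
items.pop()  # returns 95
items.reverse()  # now [37, -5, 18, -10, 14, 19]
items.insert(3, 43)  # [37, -5, 18, 43, -10, 14, 19]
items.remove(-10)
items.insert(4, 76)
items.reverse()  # [19, 14, 76, 43, 18, -5, 37]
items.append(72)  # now [19, 14, 76, 43, 18, -5, 37, 72]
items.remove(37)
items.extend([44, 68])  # [19, 14, 76, 43, 18, -5, 72, 44, 68]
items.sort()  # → [-5, 14, 18, 19, 43, 44, 68, 72, 76]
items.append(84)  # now [-5, 14, 18, 19, 43, 44, 68, 72, 76, 84]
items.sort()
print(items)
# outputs [-5, 14, 18, 19, 43, 44, 68, 72, 76, 84]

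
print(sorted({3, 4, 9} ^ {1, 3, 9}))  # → [1, 4]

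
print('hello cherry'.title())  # Hello Cherry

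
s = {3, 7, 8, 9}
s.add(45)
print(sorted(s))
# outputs [3, 7, 8, 9, 45]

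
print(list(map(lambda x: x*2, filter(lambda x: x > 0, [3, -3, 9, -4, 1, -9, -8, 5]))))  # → [6, 18, 2, 10]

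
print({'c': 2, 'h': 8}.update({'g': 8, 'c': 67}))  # None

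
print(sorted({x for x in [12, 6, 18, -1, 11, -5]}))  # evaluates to [-5, -1, 6, 11, 12, 18]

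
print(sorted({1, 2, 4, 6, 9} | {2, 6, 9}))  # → [1, 2, 4, 6, 9]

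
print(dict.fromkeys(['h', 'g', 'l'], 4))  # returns {'h': 4, 'g': 4, 'l': 4}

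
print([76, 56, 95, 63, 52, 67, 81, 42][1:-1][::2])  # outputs [56, 63, 67]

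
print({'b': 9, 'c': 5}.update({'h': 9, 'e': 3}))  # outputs None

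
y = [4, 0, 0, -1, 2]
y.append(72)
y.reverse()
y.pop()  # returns 4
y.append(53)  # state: [72, 2, -1, 0, 0, 53]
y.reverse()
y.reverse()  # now [72, 2, -1, 0, 0, 53]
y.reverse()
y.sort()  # [-1, 0, 0, 2, 53, 72]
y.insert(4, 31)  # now [-1, 0, 0, 2, 31, 53, 72]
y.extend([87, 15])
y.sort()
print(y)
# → [-1, 0, 0, 2, 15, 31, 53, 72, 87]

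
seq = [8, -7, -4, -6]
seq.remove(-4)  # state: [8, -7, -6]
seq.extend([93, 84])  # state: [8, -7, -6, 93, 84]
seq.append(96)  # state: [8, -7, -6, 93, 84, 96]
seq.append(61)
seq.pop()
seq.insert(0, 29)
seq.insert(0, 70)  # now [70, 29, 8, -7, -6, 93, 84, 96]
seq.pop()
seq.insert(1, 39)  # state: [70, 39, 29, 8, -7, -6, 93, 84]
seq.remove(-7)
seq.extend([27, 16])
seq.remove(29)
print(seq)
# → [70, 39, 8, -6, 93, 84, 27, 16]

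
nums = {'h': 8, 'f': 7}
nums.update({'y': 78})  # {'h': 8, 'f': 7, 'y': 78}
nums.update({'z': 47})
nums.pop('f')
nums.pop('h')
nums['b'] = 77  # {'y': 78, 'z': 47, 'b': 77}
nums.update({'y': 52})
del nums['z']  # {'y': 52, 'b': 77}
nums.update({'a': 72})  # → {'y': 52, 'b': 77, 'a': 72}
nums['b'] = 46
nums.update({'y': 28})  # {'y': 28, 'b': 46, 'a': 72}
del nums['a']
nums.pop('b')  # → 46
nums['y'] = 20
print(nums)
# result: {'y': 20}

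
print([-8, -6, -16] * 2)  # [-8, -6, -16, -8, -6, -16]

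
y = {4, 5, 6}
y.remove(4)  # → {5, 6}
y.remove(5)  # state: {6}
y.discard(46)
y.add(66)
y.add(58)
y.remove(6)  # {58, 66}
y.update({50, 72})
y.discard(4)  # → {50, 58, 66, 72}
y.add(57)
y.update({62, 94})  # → {50, 57, 58, 62, 66, 72, 94}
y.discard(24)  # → {50, 57, 58, 62, 66, 72, 94}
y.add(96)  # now {50, 57, 58, 62, 66, 72, 94, 96}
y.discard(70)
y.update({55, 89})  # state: {50, 55, 57, 58, 62, 66, 72, 89, 94, 96}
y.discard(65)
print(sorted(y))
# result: [50, 55, 57, 58, 62, 66, 72, 89, 94, 96]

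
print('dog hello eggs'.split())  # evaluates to ['dog', 'hello', 'eggs']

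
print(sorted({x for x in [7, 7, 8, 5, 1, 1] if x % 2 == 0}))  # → [8]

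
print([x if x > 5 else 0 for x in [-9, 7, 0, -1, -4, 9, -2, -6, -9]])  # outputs [0, 7, 0, 0, 0, 9, 0, 0, 0]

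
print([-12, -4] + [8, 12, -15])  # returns [-12, -4, 8, 12, -15]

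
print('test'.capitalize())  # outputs Test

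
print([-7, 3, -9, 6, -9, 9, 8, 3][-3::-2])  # [9, 6, 3]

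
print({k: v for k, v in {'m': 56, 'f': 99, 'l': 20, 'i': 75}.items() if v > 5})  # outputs {'m': 56, 'f': 99, 'l': 20, 'i': 75}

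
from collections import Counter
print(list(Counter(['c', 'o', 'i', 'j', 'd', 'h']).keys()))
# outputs ['c', 'o', 'i', 'j', 'd', 'h']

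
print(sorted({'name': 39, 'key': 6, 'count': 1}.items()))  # [('count', 1), ('key', 6), ('name', 39)]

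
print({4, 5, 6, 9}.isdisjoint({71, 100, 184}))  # True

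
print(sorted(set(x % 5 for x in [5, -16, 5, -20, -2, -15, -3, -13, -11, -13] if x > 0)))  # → [0]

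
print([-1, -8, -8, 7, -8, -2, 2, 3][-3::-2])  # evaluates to [-2, 7, -8]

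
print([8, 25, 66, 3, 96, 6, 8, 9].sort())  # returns None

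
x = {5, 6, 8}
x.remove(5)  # {6, 8}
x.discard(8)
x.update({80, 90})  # {6, 80, 90}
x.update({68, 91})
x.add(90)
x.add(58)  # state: {6, 58, 68, 80, 90, 91}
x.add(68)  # {6, 58, 68, 80, 90, 91}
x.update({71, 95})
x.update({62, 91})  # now {6, 58, 62, 68, 71, 80, 90, 91, 95}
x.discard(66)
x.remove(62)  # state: {6, 58, 68, 71, 80, 90, 91, 95}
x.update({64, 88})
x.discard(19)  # {6, 58, 64, 68, 71, 80, 88, 90, 91, 95}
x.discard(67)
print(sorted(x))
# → [6, 58, 64, 68, 71, 80, 88, 90, 91, 95]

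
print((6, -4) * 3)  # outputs (6, -4, 6, -4, 6, -4)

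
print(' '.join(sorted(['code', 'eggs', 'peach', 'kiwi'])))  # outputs code eggs kiwi peach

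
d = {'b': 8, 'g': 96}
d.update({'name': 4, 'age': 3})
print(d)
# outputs {'b': 8, 'g': 96, 'name': 4, 'age': 3}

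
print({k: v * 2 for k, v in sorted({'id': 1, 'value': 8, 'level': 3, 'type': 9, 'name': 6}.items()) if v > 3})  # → {'name': 12, 'type': 18, 'value': 16}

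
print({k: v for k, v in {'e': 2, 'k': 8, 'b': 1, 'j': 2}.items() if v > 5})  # {'k': 8}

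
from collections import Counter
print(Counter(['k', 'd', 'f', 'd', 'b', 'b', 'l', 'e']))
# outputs Counter({'d': 2, 'b': 2, 'k': 1, 'f': 1, 'l': 1, 'e': 1})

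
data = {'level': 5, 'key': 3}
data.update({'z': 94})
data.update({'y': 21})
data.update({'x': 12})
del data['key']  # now {'level': 5, 'z': 94, 'y': 21, 'x': 12}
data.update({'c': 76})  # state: {'level': 5, 'z': 94, 'y': 21, 'x': 12, 'c': 76}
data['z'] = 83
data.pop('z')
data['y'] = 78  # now {'level': 5, 'y': 78, 'x': 12, 'c': 76}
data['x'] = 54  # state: {'level': 5, 'y': 78, 'x': 54, 'c': 76}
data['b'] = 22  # {'level': 5, 'y': 78, 'x': 54, 'c': 76, 'b': 22}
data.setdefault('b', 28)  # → 22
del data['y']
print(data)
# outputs {'level': 5, 'x': 54, 'c': 76, 'b': 22}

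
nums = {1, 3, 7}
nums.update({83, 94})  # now {1, 3, 7, 83, 94}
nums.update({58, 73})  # {1, 3, 7, 58, 73, 83, 94}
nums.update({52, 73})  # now {1, 3, 7, 52, 58, 73, 83, 94}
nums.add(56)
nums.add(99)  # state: {1, 3, 7, 52, 56, 58, 73, 83, 94, 99}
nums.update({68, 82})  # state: {1, 3, 7, 52, 56, 58, 68, 73, 82, 83, 94, 99}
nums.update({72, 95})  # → {1, 3, 7, 52, 56, 58, 68, 72, 73, 82, 83, 94, 95, 99}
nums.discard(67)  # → {1, 3, 7, 52, 56, 58, 68, 72, 73, 82, 83, 94, 95, 99}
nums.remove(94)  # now {1, 3, 7, 52, 56, 58, 68, 72, 73, 82, 83, 95, 99}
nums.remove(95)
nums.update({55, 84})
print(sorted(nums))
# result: [1, 3, 7, 52, 55, 56, 58, 68, 72, 73, 82, 83, 84, 99]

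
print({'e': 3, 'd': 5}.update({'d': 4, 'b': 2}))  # None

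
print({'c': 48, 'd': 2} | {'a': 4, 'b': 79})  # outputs {'c': 48, 'd': 2, 'a': 4, 'b': 79}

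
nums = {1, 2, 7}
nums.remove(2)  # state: {1, 7}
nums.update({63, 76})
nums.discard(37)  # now {1, 7, 63, 76}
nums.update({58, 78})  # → {1, 7, 58, 63, 76, 78}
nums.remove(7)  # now {1, 58, 63, 76, 78}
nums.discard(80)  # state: {1, 58, 63, 76, 78}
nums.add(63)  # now {1, 58, 63, 76, 78}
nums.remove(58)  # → {1, 63, 76, 78}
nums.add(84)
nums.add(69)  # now {1, 63, 69, 76, 78, 84}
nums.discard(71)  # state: {1, 63, 69, 76, 78, 84}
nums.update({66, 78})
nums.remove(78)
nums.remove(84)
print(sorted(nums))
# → [1, 63, 66, 69, 76]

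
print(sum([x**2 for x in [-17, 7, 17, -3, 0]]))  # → 636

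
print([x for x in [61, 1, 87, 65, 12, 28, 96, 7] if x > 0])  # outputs [61, 1, 87, 65, 12, 28, 96, 7]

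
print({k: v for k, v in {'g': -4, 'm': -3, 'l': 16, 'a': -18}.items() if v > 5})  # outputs {'l': 16}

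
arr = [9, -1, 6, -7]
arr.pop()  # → -7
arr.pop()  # 6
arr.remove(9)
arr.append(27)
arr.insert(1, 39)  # [-1, 39, 27]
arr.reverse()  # [27, 39, -1]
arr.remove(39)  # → [27, -1]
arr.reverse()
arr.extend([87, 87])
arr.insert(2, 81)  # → [-1, 27, 81, 87, 87]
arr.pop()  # 87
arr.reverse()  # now [87, 81, 27, -1]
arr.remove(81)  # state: [87, 27, -1]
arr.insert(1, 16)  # [87, 16, 27, -1]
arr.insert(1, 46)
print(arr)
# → [87, 46, 16, 27, -1]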